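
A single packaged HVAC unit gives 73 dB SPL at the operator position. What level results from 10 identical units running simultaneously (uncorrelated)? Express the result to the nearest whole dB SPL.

L_total = L₁ + 10·log₁₀ N for N identical incoherent sources.
L_total = 73 + 10·log₁₀(10) = 73 + 10.000 = 83.00 dB SPL.

83 dB SPL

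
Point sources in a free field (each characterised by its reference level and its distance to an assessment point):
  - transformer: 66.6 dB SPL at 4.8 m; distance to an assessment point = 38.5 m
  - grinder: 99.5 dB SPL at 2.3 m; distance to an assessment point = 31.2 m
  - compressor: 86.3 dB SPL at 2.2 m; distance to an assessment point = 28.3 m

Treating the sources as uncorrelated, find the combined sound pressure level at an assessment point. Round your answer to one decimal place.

77.1 dB SPL

Apply inverse-square spreading to bring every level to the receiver, then sum 10^(L/10).
transformer: 66.6 − 20·log₁₀(38.5/4.8) = 66.6 − 18.08 = 48.52 dB SPL.
grinder: 99.5 − 20·log₁₀(31.2/2.3) = 99.5 − 22.65 = 76.85 dB SPL.
compressor: 86.3 − 20·log₁₀(28.3/2.2) = 86.3 − 22.19 = 64.11 dB SPL.
Σ 10^(L/10) = 5.108e+07 → L_total = 10·log₁₀(5.108e+07) = 77.08 dB SPL.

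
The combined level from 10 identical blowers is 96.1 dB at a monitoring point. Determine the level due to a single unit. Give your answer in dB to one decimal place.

For N identical incoherent sources L_total = L₁ + 10·log₁₀ N, so L₁ = 96.1 − 10·log₁₀(10) = 96.1 − 10.000.

86.1 dB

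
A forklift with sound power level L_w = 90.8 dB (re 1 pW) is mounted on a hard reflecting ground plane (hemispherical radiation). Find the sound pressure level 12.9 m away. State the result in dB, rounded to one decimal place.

60.6 dB

The power spreads over a hemisphere of area 2π·r², so L_p = L_w − 10·log₁₀(2π·r²).
2π·r² = 1046 m², 10·log₁₀ of that is 30.194 dB.
L_p = 90.8 − 30.194 = 60.61 dB.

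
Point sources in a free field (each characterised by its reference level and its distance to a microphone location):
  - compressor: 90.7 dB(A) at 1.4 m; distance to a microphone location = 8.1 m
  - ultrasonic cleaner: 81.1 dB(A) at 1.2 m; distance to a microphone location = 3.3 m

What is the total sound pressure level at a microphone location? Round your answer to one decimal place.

77.2 dB(A)

Apply inverse-square spreading to bring every level to the receiver, then sum 10^(L/10).
compressor: 90.7 − 20·log₁₀(8.1/1.4) = 90.7 − 15.25 = 75.45 dB(A).
ultrasonic cleaner: 81.1 − 20·log₁₀(3.3/1.2) = 81.1 − 8.79 = 72.31 dB(A).
Σ 10^(L/10) = 5.213e+07 → L_total = 10·log₁₀(5.213e+07) = 77.17 dB(A).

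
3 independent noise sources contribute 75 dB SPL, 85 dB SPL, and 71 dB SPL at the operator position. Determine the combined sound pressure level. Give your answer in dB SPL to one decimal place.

85.6 dB SPL

Incoherent sources combine by intensity addition: L_total = 10·log₁₀(Σ 10^(L_i/10)).
Σ 10^(L/10) = 10^(75/10) + 10^(85/10) + 10^(71/10) = 3.604e+08.
L_total = 10·log₁₀(3.604e+08) = 85.57 dB SPL.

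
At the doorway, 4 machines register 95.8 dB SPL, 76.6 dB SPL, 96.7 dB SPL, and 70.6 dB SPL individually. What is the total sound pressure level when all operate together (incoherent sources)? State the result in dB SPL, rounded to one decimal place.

For uncorrelated sources the intensities add, so convert each level to linear form, sum, and take 10·log₁₀ of the total.
Σ 10^(L/10) = 10^(95.8/10) + 10^(76.6/10) + 10^(96.7/10) + 10^(70.6/10) = 8.536e+09.
L_total = 10·log₁₀(8.536e+09) = 99.31 dB SPL.

99.3 dB SPL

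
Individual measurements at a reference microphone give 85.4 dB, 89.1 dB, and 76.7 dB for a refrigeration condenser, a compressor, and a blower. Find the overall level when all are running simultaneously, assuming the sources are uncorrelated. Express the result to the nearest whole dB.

Incoherent sources combine by intensity addition: L_total = 10·log₁₀(Σ 10^(L_i/10)).
Σ 10^(L/10) = 10^(85.4/10) + 10^(89.1/10) + 10^(76.7/10) = 1.206e+09.
L_total = 10·log₁₀(1.206e+09) = 90.81 dB.

91 dB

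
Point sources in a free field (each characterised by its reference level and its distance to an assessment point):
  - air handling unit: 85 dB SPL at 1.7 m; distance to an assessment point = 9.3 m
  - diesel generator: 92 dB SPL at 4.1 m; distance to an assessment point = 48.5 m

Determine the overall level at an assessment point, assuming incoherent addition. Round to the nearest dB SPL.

73 dB SPL

Propagate each source to the receiver with L = L_ref − 20·log₁₀(r/r_ref), then add intensities.
air handling unit: 85 − 20·log₁₀(9.3/1.7) = 85 − 14.76 = 70.24 dB SPL.
diesel generator: 92 − 20·log₁₀(48.5/4.1) = 92 − 21.46 = 70.54 dB SPL.
Σ 10^(L/10) = 2.189e+07 → L_total = 10·log₁₀(2.189e+07) = 73.40 dB SPL.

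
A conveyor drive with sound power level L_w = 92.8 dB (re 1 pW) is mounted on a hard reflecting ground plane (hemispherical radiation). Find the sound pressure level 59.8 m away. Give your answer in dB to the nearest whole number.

The power spreads over a hemisphere of area 2π·r², so L_p = L_w − 10·log₁₀(2π·r²).
2π·r² = 2.247e+04 m², 10·log₁₀ of that is 43.516 dB.
L_p = 92.8 − 43.516 = 49.28 dB.

49 dB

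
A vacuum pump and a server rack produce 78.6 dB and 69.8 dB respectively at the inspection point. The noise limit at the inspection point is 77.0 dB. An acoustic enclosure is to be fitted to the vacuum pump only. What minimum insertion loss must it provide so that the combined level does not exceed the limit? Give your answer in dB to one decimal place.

2.5 dB

Everything except the vacuum pump sums to 10^(69.8/10) = 9.550e+06 in linear terms, 69.80 dB.
To meet 77.0 dB overall, the treated vacuum pump may contribute at most 10^(77.0/10) − 9.550e+06 = 4.057e+07, i.e. 76.08 dB.
Required insertion loss = 78.6 − 76.08 = 2.52 dB.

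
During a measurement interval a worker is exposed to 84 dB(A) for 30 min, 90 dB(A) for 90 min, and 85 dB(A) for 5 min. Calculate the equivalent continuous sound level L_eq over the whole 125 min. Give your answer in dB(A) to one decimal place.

89.0 dB(A)

Weight each interval's intensity by its duration and average over T = 125 min:
Σ tᵢ·10^(Lᵢ/10) = 30·10^(84/10) + 90·10^(90/10) + 5·10^(85/10) = 9.912e+10.
L_eq = 10·log₁₀(9.912e+10/125) = 88.99 dB(A).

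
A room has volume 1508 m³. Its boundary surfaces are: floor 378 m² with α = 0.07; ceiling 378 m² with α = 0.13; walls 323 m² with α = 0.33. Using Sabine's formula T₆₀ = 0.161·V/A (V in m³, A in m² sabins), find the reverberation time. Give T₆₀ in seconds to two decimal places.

1.33 s

A = Σ Sᵢαᵢ = 378·0.07 + 378·0.13 + 323·0.33 = 182.19 m².
T₆₀ = 0.161·V/A = 0.161·1508/182.19 = 1.333 s.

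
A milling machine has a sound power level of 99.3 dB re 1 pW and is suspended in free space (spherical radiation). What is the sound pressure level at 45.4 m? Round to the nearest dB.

55 dB

The power spreads over a sphere of area 4π·r², so L_p = L_w − 10·log₁₀(4π·r²).
4π·r² = 2.59e+04 m², 10·log₁₀ of that is 44.133 dB.
L_p = 99.3 − 44.133 = 55.17 dB.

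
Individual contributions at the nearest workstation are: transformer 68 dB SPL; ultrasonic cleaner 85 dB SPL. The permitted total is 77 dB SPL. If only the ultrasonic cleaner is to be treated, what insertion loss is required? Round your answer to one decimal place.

8.6 dB

The untreated sources together contribute 10^(68/10) = 6.310e+06, i.e. 68.00 dB SPL.
The limit corresponds to 10^(77/10) = 5.012e+07; subtracting the fixed part leaves 4.381e+07 for the ultrasonic cleaner, i.e. 76.42 dB SPL.
Required insertion loss = 85 − 76.42 = 8.58 dB.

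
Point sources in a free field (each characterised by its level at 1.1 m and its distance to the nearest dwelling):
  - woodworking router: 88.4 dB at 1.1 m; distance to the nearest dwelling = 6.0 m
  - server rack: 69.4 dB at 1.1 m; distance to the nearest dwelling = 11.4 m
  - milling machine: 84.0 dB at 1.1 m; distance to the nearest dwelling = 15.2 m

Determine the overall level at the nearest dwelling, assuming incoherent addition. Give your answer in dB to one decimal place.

73.9 dB

Apply inverse-square spreading to bring every level to the receiver, then sum 10^(L/10).
woodworking router: 88.4 − 20·log₁₀(6.0/1.1) = 88.4 − 14.74 = 73.66 dB.
server rack: 69.4 − 20·log₁₀(11.4/1.1) = 69.4 − 20.31 = 49.09 dB.
milling machine: 84.0 − 20·log₁₀(15.2/1.1) = 84.0 − 22.81 = 61.19 dB.
Σ 10^(L/10) = 2.465e+07 → L_total = 10·log₁₀(2.465e+07) = 73.92 dB.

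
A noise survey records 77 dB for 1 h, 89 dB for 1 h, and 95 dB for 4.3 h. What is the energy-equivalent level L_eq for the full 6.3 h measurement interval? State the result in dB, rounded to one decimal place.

93.6 dB

L_eq = 10·log₁₀[(1/T)·Σ tᵢ·10^(Lᵢ/10)] with T = 6.3 h.
Σ tᵢ·10^(Lᵢ/10) = 1·10^(77/10) + 1·10^(89/10) + 4.3·10^(95/10) = 1.444e+10.
L_eq = 10·log₁₀(1.444e+10/6.3) = 93.60 dB.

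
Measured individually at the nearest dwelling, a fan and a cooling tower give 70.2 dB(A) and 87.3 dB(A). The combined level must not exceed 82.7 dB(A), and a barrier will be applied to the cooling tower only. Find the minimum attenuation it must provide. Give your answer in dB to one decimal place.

4.9 dB

The untreated sources together contribute 10^(70.2/10) = 1.047e+07, i.e. 70.20 dB(A).
The limit corresponds to 10^(82.7/10) = 1.862e+08; subtracting the fixed part leaves 1.757e+08 for the cooling tower, i.e. 82.45 dB(A).
Required insertion loss = 87.3 − 82.45 = 4.85 dB.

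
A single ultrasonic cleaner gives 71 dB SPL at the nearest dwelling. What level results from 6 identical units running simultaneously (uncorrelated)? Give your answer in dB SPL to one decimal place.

78.8 dB SPL

N identical incoherent sources raise the level by 10·log₁₀ N.
L_total = 71 + 10·log₁₀(6) = 71 + 7.782 = 78.78 dB SPL.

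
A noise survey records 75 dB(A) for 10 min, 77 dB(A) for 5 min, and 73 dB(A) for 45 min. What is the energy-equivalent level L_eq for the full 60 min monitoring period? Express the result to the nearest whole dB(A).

74 dB(A)

Weight each interval's intensity by its duration and average over T = 60 min:
Σ tᵢ·10^(Lᵢ/10) = 10·10^(75/10) + 5·10^(77/10) + 45·10^(73/10) = 1.465e+09.
L_eq = 10·log₁₀(1.465e+09/60) = 73.88 dB(A).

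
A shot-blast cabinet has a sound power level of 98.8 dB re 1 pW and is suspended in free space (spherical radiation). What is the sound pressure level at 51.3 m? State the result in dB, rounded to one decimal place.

The power spreads over a sphere of area 4π·r², so L_p = L_w − 10·log₁₀(4π·r²).
4π·r² = 3.307e+04 m², 10·log₁₀ of that is 45.194 dB.
L_p = 98.8 − 45.194 = 53.61 dB.

53.6 dB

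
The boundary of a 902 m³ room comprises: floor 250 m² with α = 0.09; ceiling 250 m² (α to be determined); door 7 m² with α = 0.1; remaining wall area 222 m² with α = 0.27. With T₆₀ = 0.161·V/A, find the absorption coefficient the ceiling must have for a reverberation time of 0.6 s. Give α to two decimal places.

Required total absorption A = 0.161·902/0.6 = 242.04 m².
Absorption from the other surfaces = 250·0.09 + 7·0.1 + 222·0.27 = 83.14 m², so the ceiling must supply 158.90 m² over 250 m².
α = 158.90/250 = 0.636.

0.64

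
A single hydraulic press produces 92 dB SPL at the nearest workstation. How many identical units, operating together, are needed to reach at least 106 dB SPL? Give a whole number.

Need L₁ + 10·log₁₀ N ≥ 106, i.e. log₁₀ N ≥ 1.40.
N ≥ 10^(14.0/10) = 25.119, so N = 26.

26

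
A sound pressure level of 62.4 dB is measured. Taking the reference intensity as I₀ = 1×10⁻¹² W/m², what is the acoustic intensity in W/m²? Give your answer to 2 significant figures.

1.7e-06 W/m²

I/I₀ = 10^(62.4/10) = 1.738e+06, so I = 1.738e+06 × 10⁻¹² W/m².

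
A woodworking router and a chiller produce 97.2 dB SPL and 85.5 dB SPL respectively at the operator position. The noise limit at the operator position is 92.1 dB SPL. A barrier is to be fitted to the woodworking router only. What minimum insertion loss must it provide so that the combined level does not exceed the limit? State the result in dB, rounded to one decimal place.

6.2 dB

The untreated sources together contribute 10^(85.5/10) = 3.548e+08, i.e. 85.50 dB SPL.
The limit corresponds to 10^(92.1/10) = 1.622e+09; subtracting the fixed part leaves 1.267e+09 for the woodworking router, i.e. 91.03 dB SPL.
So the woodworking router must be reduced from 97.2 to 91.03 dB SPL: IL = 6.17 dB.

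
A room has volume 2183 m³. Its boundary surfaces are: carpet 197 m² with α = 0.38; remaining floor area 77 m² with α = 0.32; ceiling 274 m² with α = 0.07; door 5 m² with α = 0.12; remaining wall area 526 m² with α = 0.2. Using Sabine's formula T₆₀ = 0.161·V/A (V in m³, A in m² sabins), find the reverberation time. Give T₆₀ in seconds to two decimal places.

1.57 s

Summing Sᵢαᵢ: 197·0.38 + 77·0.32 + 274·0.07 + 5·0.12 + 526·0.2 = 224.48 m².
T₆₀ = 0.161·V/A = 0.161·2183/224.48 = 1.566 s.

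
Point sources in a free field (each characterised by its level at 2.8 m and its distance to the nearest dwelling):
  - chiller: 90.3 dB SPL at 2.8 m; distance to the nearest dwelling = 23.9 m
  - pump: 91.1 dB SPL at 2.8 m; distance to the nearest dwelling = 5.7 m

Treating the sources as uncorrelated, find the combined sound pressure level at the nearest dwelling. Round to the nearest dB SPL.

First find each source's level at the receiver (point-source: −20·log₁₀(r/r_ref)), then combine on an intensity basis.
chiller: 90.3 − 20·log₁₀(23.9/2.8) = 90.3 − 18.62 = 71.68 dB SPL.
pump: 91.1 − 20·log₁₀(5.7/2.8) = 91.1 − 6.17 = 84.93 dB SPL.
Σ 10^(L/10) = 3.256e+08 → L_total = 10·log₁₀(3.256e+08) = 85.13 dB SPL.

85 dB SPL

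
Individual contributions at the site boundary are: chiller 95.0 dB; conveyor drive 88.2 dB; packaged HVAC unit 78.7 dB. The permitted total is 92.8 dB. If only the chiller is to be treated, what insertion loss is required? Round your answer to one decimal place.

4.3 dB

Everything except the chiller sums to 10^(88.2/10) + 10^(78.7/10) = 7.348e+08 in linear terms, 88.66 dB.
The limit corresponds to 10^(92.8/10) = 1.905e+09; subtracting the fixed part leaves 1.171e+09 for the chiller, i.e. 90.68 dB.
Required insertion loss = 95.0 − 90.68 = 4.32 dB.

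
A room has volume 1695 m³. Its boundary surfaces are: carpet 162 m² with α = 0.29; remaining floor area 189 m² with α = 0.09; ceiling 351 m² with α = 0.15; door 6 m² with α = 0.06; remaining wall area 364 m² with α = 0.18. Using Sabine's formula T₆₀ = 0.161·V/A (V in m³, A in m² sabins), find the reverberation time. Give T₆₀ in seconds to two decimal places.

1.50 s

Total absorption A = 162·0.29 + 189·0.09 + 351·0.15 + 6·0.06 + 364·0.18 = 182.52 m² sabins.
T₆₀ = 0.161 × 1695 / 182.52 = 1.495 s.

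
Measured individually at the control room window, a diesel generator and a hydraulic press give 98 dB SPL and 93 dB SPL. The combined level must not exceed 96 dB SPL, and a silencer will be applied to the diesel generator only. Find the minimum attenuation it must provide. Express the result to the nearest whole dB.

Everything except the diesel generator sums to 10^(93/10) = 1.995e+09 in linear terms, 93.00 dB SPL.
The limit corresponds to 10^(96/10) = 3.981e+09; subtracting the fixed part leaves 1.986e+09 for the diesel generator, i.e. 92.98 dB SPL.
So the diesel generator must be reduced from 98 to 92.98 dB SPL: IL = 5.02 dB.

5 dB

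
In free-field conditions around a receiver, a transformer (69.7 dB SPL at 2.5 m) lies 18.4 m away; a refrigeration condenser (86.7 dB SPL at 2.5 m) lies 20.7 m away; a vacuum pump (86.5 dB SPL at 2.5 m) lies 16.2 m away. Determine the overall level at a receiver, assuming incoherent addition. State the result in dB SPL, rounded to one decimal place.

Propagate each source to the receiver with L = L_ref − 20·log₁₀(r/r_ref), then add intensities.
transformer: 69.7 − 20·log₁₀(18.4/2.5) = 69.7 − 17.34 = 52.36 dB SPL.
refrigeration condenser: 86.7 − 20·log₁₀(20.7/2.5) = 86.7 − 18.36 = 68.34 dB SPL.
vacuum pump: 86.5 − 20·log₁₀(16.2/2.5) = 86.5 − 16.23 = 70.27 dB SPL.
Σ 10^(L/10) = 1.763e+07 → L_total = 10·log₁₀(1.763e+07) = 72.46 dB SPL.

72.5 dB SPL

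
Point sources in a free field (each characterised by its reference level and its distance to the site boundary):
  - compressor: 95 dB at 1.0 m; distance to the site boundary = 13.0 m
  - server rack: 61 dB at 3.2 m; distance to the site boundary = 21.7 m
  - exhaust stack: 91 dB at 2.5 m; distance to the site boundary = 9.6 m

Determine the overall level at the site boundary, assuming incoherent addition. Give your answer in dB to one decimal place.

First find each source's level at the receiver (point-source: −20·log₁₀(r/r_ref)), then combine on an intensity basis.
compressor: 95 − 20·log₁₀(13.0/1.0) = 95 − 22.28 = 72.72 dB.
server rack: 61 − 20·log₁₀(21.7/3.2) = 61 − 16.63 = 44.37 dB.
exhaust stack: 91 − 20·log₁₀(9.6/2.5) = 91 − 11.69 = 79.31 dB.
Σ 10^(L/10) = 1.041e+08 → L_total = 10·log₁₀(1.041e+08) = 80.18 dB.

80.2 dB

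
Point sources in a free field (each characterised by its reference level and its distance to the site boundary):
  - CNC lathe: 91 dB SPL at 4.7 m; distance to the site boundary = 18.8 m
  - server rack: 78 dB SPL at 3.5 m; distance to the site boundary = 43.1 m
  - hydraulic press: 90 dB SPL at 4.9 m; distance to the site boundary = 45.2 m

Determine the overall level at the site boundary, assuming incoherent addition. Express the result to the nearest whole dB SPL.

80 dB SPL

Apply inverse-square spreading to bring every level to the receiver, then sum 10^(L/10).
CNC lathe: 91 − 20·log₁₀(18.8/4.7) = 91 − 12.04 = 78.96 dB SPL.
server rack: 78 − 20·log₁₀(43.1/3.5) = 78 − 21.81 = 56.19 dB SPL.
hydraulic press: 90 − 20·log₁₀(45.2/4.9) = 90 − 19.30 = 70.70 dB SPL.
Σ 10^(L/10) = 9.085e+07 → L_total = 10·log₁₀(9.085e+07) = 79.58 dB SPL.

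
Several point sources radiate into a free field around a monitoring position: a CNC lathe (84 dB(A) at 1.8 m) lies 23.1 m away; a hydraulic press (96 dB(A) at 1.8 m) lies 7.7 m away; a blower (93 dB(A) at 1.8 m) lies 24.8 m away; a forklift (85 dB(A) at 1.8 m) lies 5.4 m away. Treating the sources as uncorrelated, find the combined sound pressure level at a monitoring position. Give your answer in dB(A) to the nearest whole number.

First find each source's level at the receiver (point-source: −20·log₁₀(r/r_ref)), then combine on an intensity basis.
CNC lathe: 84 − 20·log₁₀(23.1/1.8) = 84 − 22.17 = 61.83 dB(A).
hydraulic press: 96 − 20·log₁₀(7.7/1.8) = 96 − 12.62 = 83.38 dB(A).
blower: 93 − 20·log₁₀(24.8/1.8) = 93 − 22.78 = 70.22 dB(A).
forklift: 85 − 20·log₁₀(5.4/1.8) = 85 − 9.54 = 75.46 dB(A).
Σ 10^(L/10) = 2.647e+08 → L_total = 10·log₁₀(2.647e+08) = 84.23 dB(A).

84 dB(A)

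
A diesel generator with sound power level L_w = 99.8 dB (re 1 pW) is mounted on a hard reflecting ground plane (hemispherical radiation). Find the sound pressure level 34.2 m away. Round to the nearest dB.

The power spreads over a hemisphere of area 2π·r², so L_p = L_w − 10·log₁₀(2π·r²).
2π·r² = 7349 m², 10·log₁₀ of that is 38.662 dB.
L_p = 99.8 − 38.662 = 61.14 dB.

61 dB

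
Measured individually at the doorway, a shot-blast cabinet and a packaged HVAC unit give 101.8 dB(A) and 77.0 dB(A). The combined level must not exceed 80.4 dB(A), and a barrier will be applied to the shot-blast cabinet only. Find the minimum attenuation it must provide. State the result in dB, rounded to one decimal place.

24.1 dB

The untreated sources together contribute 10^(77.0/10) = 5.012e+07, i.e. 77.00 dB(A).
To meet 80.4 dB(A) overall, the treated shot-blast cabinet may contribute at most 10^(80.4/10) − 5.012e+07 = 5.953e+07, i.e. 77.75 dB(A).
Required insertion loss = 101.8 − 77.75 = 24.05 dB.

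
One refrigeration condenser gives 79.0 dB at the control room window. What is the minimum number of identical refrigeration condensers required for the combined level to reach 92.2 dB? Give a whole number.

The shortfall is 92.2 − 79.0 = 13.2 dB, and N units add 10·log₁₀ N, so need 10·log₁₀ N ≥ 13.2.
N ≥ 10^(13.2/10) = 20.893, so N = 21.

21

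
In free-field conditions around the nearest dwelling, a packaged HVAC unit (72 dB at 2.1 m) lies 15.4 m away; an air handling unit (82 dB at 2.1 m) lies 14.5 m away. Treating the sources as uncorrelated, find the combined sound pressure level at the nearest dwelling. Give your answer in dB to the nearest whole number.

66 dB

Propagate each source to the receiver with L = L_ref − 20·log₁₀(r/r_ref), then add intensities.
packaged HVAC unit: 72 − 20·log₁₀(15.4/2.1) = 72 − 17.31 = 54.69 dB.
air handling unit: 82 − 20·log₁₀(14.5/2.1) = 82 − 16.78 = 65.22 dB.
Σ 10^(L/10) = 3.619e+06 → L_total = 10·log₁₀(3.619e+06) = 65.59 dB.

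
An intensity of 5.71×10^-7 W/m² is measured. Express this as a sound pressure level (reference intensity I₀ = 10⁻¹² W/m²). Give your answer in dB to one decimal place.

Dividing by I₀ shifts the exponent by 12: I/I₀ = 5.71×10^5.
L = 10·(0.7566 + 5) = 57.57 dB.

57.6 dB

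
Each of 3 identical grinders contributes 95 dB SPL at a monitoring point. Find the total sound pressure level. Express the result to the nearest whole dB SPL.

N identical incoherent sources raise the level by 10·log₁₀ N.
L_total = 95 + 10·log₁₀(3) = 95 + 4.771 = 99.77 dB SPL.

100 dB SPL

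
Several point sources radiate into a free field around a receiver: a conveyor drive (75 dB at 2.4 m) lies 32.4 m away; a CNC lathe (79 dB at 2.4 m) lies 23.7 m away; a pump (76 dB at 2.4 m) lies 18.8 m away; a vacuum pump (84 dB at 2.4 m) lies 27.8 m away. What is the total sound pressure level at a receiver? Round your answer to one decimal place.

65.5 dB

Propagate each source to the receiver with L = L_ref − 20·log₁₀(r/r_ref), then add intensities.
conveyor drive: 75 − 20·log₁₀(32.4/2.4) = 75 − 22.61 = 52.39 dB.
CNC lathe: 79 − 20·log₁₀(23.7/2.4) = 79 − 19.89 = 59.11 dB.
pump: 76 − 20·log₁₀(18.8/2.4) = 76 − 17.88 = 58.12 dB.
vacuum pump: 84 − 20·log₁₀(27.8/2.4) = 84 − 21.28 = 62.72 dB.
Σ 10^(L/10) = 3.509e+06 → L_total = 10·log₁₀(3.509e+06) = 65.45 dB.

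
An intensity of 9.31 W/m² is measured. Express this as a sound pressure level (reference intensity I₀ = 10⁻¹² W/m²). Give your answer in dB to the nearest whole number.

L = 10·log₁₀(I/I₀) = 10·log₁₀(9.31/10⁻¹²) = 10·log₁₀(9.31×10^12).
L = 10·(0.9689 + 12) = 129.69 dB.

130 dB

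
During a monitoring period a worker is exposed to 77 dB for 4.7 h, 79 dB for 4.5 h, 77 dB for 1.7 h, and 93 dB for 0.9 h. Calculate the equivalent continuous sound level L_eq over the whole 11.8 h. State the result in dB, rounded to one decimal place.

Weight each interval's intensity by its duration and average over T = 11.8 h:
Σ tᵢ·10^(Lᵢ/10) = 4.7·10^(77/10) + 4.5·10^(79/10) + 1.7·10^(77/10) + 0.9·10^(93/10) = 2.474e+09.
L_eq = 10·log₁₀(2.474e+09/11.8) = 83.22 dB.

83.2 dB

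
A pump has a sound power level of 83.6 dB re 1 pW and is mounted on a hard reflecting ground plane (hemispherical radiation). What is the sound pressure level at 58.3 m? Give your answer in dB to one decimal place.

The power spreads over a hemisphere of area 2π·r², so L_p = L_w − 10·log₁₀(2π·r²).
2π·r² = 2.136e+04 m², 10·log₁₀ of that is 43.295 dB.
L_p = 83.6 − 43.295 = 40.30 dB.

40.3 dB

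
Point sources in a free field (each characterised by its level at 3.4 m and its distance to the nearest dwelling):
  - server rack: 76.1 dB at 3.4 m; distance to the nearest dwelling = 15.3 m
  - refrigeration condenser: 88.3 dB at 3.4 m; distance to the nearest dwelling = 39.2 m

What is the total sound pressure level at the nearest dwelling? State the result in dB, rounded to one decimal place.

Apply inverse-square spreading to bring every level to the receiver, then sum 10^(L/10).
server rack: 76.1 − 20·log₁₀(15.3/3.4) = 76.1 − 13.06 = 63.04 dB.
refrigeration condenser: 88.3 − 20·log₁₀(39.2/3.4) = 88.3 − 21.24 = 67.06 dB.
Σ 10^(L/10) = 7.098e+06 → L_total = 10·log₁₀(7.098e+06) = 68.51 dB.

68.5 dB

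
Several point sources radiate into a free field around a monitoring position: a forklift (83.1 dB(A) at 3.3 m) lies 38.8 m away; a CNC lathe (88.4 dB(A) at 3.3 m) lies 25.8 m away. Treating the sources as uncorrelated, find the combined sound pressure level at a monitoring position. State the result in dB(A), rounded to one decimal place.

71.1 dB(A)

First find each source's level at the receiver (point-source: −20·log₁₀(r/r_ref)), then combine on an intensity basis.
forklift: 83.1 − 20·log₁₀(38.8/3.3) = 83.1 − 21.41 = 61.69 dB(A).
CNC lathe: 88.4 − 20·log₁₀(25.8/3.3) = 88.4 − 17.86 = 70.54 dB(A).
Σ 10^(L/10) = 1.280e+07 → L_total = 10·log₁₀(1.280e+07) = 71.07 dB(A).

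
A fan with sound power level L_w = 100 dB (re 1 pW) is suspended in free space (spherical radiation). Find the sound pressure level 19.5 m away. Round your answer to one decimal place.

The power spreads over a sphere of area 4π·r², so L_p = L_w − 10·log₁₀(4π·r²).
4π·r² = 4778 m², 10·log₁₀ of that is 36.793 dB.
L_p = 100 − 36.793 = 63.21 dB.

63.2 dB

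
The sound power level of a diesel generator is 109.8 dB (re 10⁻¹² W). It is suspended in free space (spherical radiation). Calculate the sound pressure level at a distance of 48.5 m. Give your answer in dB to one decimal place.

L_p = L_w − 10·log₁₀(4π·r²) with r = 48.5 m.
4π·r² = 2.956e+04 m², 10·log₁₀ of that is 44.707 dB.
L_p = 109.8 − 44.707 = 65.09 dB.

65.1 dB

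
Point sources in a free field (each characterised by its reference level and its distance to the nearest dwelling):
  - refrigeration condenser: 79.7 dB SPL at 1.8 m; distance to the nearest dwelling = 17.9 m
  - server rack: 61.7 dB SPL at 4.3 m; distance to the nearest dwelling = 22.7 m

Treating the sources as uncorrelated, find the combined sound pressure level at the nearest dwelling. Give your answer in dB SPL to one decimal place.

60.0 dB SPL

Propagate each source to the receiver with L = L_ref − 20·log₁₀(r/r_ref), then add intensities.
refrigeration condenser: 79.7 − 20·log₁₀(17.9/1.8) = 79.7 − 19.95 = 59.75 dB SPL.
server rack: 61.7 − 20·log₁₀(22.7/4.3) = 61.7 − 14.45 = 47.25 dB SPL.
Σ 10^(L/10) = 9.968e+05 → L_total = 10·log₁₀(9.968e+05) = 59.99 dB SPL.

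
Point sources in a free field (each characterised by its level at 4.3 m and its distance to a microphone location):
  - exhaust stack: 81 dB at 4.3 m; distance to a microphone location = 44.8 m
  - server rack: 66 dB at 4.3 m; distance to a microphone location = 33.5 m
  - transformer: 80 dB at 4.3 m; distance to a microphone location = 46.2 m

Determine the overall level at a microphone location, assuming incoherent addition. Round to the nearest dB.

63 dB

First find each source's level at the receiver (point-source: −20·log₁₀(r/r_ref)), then combine on an intensity basis.
exhaust stack: 81 − 20·log₁₀(44.8/4.3) = 81 − 20.36 = 60.64 dB.
server rack: 66 − 20·log₁₀(33.5/4.3) = 66 − 17.83 = 48.17 dB.
transformer: 80 − 20·log₁₀(46.2/4.3) = 80 − 20.62 = 59.38 dB.
Σ 10^(L/10) = 2.092e+06 → L_total = 10·log₁₀(2.092e+06) = 63.20 dB.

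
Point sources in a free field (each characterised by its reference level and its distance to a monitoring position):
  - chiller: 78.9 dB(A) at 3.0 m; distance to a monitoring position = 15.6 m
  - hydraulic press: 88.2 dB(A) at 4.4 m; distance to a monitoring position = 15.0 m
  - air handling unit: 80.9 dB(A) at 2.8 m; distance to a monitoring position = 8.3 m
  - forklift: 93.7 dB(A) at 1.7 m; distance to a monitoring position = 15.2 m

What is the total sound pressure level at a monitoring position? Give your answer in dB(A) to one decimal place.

80.1 dB(A)

First find each source's level at the receiver (point-source: −20·log₁₀(r/r_ref)), then combine on an intensity basis.
chiller: 78.9 − 20·log₁₀(15.6/3.0) = 78.9 − 14.32 = 64.58 dB(A).
hydraulic press: 88.2 − 20·log₁₀(15.0/4.4) = 88.2 − 10.65 = 77.55 dB(A).
air handling unit: 80.9 − 20·log₁₀(8.3/2.8) = 80.9 − 9.44 = 71.46 dB(A).
forklift: 93.7 − 20·log₁₀(15.2/1.7) = 93.7 − 19.03 = 74.67 dB(A).
Σ 10^(L/10) = 1.030e+08 → L_total = 10·log₁₀(1.030e+08) = 80.13 dB(A).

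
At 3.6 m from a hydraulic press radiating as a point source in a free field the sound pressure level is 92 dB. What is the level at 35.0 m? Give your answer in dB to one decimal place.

Spherical spreading from a point source gives a 20·log₁₀(r₂/r₁) drop.
L₂ = 92 − 20·log₁₀(35.0/3.6) = 92 − 19.755 = 72.24 dB.

72.2 dB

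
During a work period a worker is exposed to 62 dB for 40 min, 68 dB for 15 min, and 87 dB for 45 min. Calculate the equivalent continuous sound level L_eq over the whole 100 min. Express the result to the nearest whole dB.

84 dB

L_eq = 10·log₁₀[(1/T)·Σ tᵢ·10^(Lᵢ/10)] with T = 100 min.
Σ tᵢ·10^(Lᵢ/10) = 40·10^(62/10) + 15·10^(68/10) + 45·10^(87/10) = 2.271e+10.
L_eq = 10·log₁₀(2.271e+10/100) = 83.56 dB.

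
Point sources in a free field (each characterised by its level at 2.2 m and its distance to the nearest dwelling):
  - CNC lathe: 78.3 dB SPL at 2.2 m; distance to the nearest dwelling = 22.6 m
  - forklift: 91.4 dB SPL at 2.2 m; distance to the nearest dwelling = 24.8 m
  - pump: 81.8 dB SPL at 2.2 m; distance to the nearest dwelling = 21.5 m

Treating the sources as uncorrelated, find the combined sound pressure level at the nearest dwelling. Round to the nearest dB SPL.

71 dB SPL

First find each source's level at the receiver (point-source: −20·log₁₀(r/r_ref)), then combine on an intensity basis.
CNC lathe: 78.3 − 20·log₁₀(22.6/2.2) = 78.3 − 20.23 = 58.07 dB SPL.
forklift: 91.4 − 20·log₁₀(24.8/2.2) = 91.4 − 21.04 = 70.36 dB SPL.
pump: 81.8 − 20·log₁₀(21.5/2.2) = 81.8 − 19.80 = 62.00 dB SPL.
Σ 10^(L/10) = 1.309e+07 → L_total = 10·log₁₀(1.309e+07) = 71.17 dB SPL.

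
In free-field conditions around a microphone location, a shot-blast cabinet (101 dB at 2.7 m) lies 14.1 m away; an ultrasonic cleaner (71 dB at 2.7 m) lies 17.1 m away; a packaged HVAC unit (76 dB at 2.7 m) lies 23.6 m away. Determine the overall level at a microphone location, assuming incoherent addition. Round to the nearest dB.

First find each source's level at the receiver (point-source: −20·log₁₀(r/r_ref)), then combine on an intensity basis.
shot-blast cabinet: 101 − 20·log₁₀(14.1/2.7) = 101 − 14.36 = 86.64 dB.
ultrasonic cleaner: 71 − 20·log₁₀(17.1/2.7) = 71 − 16.03 = 54.97 dB.
packaged HVAC unit: 76 − 20·log₁₀(23.6/2.7) = 76 − 18.83 = 57.17 dB.
Σ 10^(L/10) = 4.625e+08 → L_total = 10·log₁₀(4.625e+08) = 86.65 dB.

87 dB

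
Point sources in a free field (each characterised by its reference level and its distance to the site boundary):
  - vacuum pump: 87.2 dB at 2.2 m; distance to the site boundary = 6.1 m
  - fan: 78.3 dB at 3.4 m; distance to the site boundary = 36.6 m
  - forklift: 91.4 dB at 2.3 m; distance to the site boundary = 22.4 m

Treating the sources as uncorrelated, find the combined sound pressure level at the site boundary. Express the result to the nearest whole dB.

Propagate each source to the receiver with L = L_ref − 20·log₁₀(r/r_ref), then add intensities.
vacuum pump: 87.2 − 20·log₁₀(6.1/2.2) = 87.2 − 8.86 = 78.34 dB.
fan: 78.3 − 20·log₁₀(36.6/3.4) = 78.3 − 20.64 = 57.66 dB.
forklift: 91.4 − 20·log₁₀(22.4/2.3) = 91.4 − 19.77 = 71.63 dB.
Σ 10^(L/10) = 8.340e+07 → L_total = 10·log₁₀(8.340e+07) = 79.21 dB.

79 dB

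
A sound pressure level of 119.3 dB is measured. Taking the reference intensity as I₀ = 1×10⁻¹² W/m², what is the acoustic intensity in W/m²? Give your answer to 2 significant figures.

I = I₀·10^(L/10) = 10⁻¹² × 10^(119.3/10) = 10^(-0.070).

0.85 W/m²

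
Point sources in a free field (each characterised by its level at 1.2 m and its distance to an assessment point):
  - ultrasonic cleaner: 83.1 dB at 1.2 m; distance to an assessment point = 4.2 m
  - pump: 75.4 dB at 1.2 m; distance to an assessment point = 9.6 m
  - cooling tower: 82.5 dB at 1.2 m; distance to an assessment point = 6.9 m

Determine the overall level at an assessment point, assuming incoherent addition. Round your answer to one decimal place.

73.5 dB

First find each source's level at the receiver (point-source: −20·log₁₀(r/r_ref)), then combine on an intensity basis.
ultrasonic cleaner: 83.1 − 20·log₁₀(4.2/1.2) = 83.1 − 10.88 = 72.22 dB.
pump: 75.4 − 20·log₁₀(9.6/1.2) = 75.4 − 18.06 = 57.34 dB.
cooling tower: 82.5 − 20·log₁₀(6.9/1.2) = 82.5 − 15.19 = 67.31 dB.
Σ 10^(L/10) = 2.259e+07 → L_total = 10·log₁₀(2.259e+07) = 73.54 dB.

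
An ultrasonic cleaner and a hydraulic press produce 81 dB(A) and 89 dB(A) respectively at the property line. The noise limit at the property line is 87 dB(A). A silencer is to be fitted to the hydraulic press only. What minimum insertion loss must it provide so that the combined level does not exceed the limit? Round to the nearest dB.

Fixed contribution from the other source: Σ 10^(L/10) = 10^(81/10) = 1.259e+08 (81.00 dB(A)).
The limit corresponds to 10^(87/10) = 5.012e+08; subtracting the fixed part leaves 3.753e+08 for the hydraulic press, i.e. 85.74 dB(A).
Required insertion loss = 89 − 85.74 = 3.26 dB.

3 dB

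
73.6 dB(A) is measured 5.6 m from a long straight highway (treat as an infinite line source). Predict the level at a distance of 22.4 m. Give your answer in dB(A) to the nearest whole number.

68 dB(A)

For a line source, L₂ = L₁ − 10·log₁₀(r₂/r₁).
L₂ = 73.6 − 10·log₁₀(22.4/5.6) = 73.6 − 6.021 = 67.58 dB(A).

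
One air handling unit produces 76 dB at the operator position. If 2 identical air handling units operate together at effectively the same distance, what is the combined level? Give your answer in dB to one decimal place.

79.0 dB

L_total = L₁ + 10·log₁₀ N for N identical incoherent sources.
L_total = 76 + 10·log₁₀(2) = 76 + 3.010 = 79.01 dB.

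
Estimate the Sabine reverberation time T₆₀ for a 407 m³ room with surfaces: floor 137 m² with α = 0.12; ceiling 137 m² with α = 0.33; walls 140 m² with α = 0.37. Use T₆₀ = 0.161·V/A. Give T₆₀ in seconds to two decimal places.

Summing Sᵢαᵢ: 137·0.12 + 137·0.33 + 140·0.37 = 113.45 m².
T₆₀ = 0.161·V/A = 0.161·407/113.45 = 0.578 s.

0.58 s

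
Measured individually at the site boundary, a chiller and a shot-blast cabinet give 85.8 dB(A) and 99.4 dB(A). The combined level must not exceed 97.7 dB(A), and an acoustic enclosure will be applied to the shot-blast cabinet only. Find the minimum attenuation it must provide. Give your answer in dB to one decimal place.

2.0 dB

The untreated sources together contribute 10^(85.8/10) = 3.802e+08, i.e. 85.80 dB(A).
To meet 97.7 dB(A) overall, the treated shot-blast cabinet may contribute at most 10^(97.7/10) − 3.802e+08 = 5.508e+09, i.e. 97.41 dB(A).
Required insertion loss = 99.4 − 97.41 = 1.99 dB.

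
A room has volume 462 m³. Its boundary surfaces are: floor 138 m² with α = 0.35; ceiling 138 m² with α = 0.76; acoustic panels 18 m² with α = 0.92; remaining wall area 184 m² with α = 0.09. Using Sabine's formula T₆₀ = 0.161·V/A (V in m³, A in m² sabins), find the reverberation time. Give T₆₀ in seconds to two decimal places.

0.40 s

A = Σ Sᵢαᵢ = 138·0.35 + 138·0.76 + 18·0.92 + 184·0.09 = 186.30 m².
T₆₀ = 0.161 × 462 / 186.30 = 0.399 s.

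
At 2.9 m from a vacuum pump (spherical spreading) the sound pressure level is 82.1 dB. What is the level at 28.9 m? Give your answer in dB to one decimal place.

Point-source attenuation: ΔL = 20·log₁₀(r₂/r₁) = 20·log₁₀(28.9/2.9) = 19.970 dB.
L₂ = 82.1 − 20·log₁₀(28.9/2.9) = 82.1 − 19.970 = 62.13 dB.

62.1 dB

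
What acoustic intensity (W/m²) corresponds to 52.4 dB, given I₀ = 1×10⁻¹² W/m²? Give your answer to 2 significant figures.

I = I₀·10^(L/10) = 10⁻¹² × 10^(52.4/10) = 10^(-6.760).

1.7e-07 W/m²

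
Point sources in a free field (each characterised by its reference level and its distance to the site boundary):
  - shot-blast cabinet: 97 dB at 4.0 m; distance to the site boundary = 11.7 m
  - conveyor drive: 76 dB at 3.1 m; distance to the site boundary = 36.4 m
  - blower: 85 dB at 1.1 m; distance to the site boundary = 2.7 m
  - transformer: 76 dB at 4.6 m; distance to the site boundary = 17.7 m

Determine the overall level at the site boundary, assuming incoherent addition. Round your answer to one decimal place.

88.1 dB

Propagate each source to the receiver with L = L_ref − 20·log₁₀(r/r_ref), then add intensities.
shot-blast cabinet: 97 − 20·log₁₀(11.7/4.0) = 97 − 9.32 = 87.68 dB.
conveyor drive: 76 − 20·log₁₀(36.4/3.1) = 76 − 21.39 = 54.61 dB.
blower: 85 − 20·log₁₀(2.7/1.1) = 85 − 7.80 = 77.20 dB.
transformer: 76 − 20·log₁₀(17.7/4.6) = 76 − 11.70 = 64.30 dB.
Σ 10^(L/10) = 6.413e+08 → L_total = 10·log₁₀(6.413e+08) = 88.07 dB.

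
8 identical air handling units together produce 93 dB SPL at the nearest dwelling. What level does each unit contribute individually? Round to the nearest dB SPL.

8 equal contributions raise the level by 10·log₁₀ 8 = 9.031 dB, so each unit alone gives 93 − 9.031.

84 dB SPL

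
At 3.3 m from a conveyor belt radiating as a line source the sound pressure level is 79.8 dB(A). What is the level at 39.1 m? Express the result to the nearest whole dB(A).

69 dB(A)

For a line source, L₂ = L₁ − 10·log₁₀(r₂/r₁).
L₂ = 79.8 − 10·log₁₀(39.1/3.3) = 79.8 − 10.737 = 69.06 dB(A).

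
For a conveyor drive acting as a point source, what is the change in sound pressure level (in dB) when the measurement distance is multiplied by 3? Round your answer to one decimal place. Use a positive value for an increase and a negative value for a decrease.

Point-source spreading: ΔL = −20·log₁₀(r₂/r₁).
ΔL = −20·log₁₀(3) = -9.54 dB.

-9.5 dB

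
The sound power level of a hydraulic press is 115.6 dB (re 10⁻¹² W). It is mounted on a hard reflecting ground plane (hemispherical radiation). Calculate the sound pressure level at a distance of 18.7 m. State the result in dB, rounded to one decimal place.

82.2 dB

Free-field hemispherical radiation: L_p = L_w − 10·log₁₀(2π·r²), r = 18.7 m.
2π·r² = 2197 m², 10·log₁₀ of that is 33.419 dB.
L_p = 115.6 − 33.419 = 82.18 dB.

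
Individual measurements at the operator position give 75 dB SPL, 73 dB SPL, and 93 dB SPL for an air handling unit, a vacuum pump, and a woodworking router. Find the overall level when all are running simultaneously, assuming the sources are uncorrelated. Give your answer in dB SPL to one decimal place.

93.1 dB SPL

For uncorrelated sources the intensities add, so convert each level to linear form, sum, and take 10·log₁₀ of the total.
Σ 10^(L/10) = 10^(75/10) + 10^(73/10) + 10^(93/10) = 2.047e+09.
L_total = 10·log₁₀(2.047e+09) = 93.11 dB SPL.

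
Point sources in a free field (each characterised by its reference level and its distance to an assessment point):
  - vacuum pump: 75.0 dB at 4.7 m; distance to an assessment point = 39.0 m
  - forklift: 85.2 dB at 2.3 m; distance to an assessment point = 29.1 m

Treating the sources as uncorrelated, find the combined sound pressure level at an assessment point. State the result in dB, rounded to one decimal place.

Propagate each source to the receiver with L = L_ref − 20·log₁₀(r/r_ref), then add intensities.
vacuum pump: 75.0 − 20·log₁₀(39.0/4.7) = 75.0 − 18.38 = 56.62 dB.
forklift: 85.2 − 20·log₁₀(29.1/2.3) = 85.2 − 22.04 = 63.16 dB.
Σ 10^(L/10) = 2.528e+06 → L_total = 10·log₁₀(2.528e+06) = 64.03 dB.

64.0 dB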